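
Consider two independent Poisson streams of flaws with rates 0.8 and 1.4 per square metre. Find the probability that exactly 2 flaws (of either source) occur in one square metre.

Independent Poisson processes superpose: combined rate λ = 0.8 + 1.4 = 2.2 per square metre.
So μ = 2.2.
P(N = 2) = e^(−2.2) · 2.2^2/2! ≈ 0.2681.

0.2681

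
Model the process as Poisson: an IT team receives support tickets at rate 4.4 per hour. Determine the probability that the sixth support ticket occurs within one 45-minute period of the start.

0.1171

Over the interval, μ = 4.4 × 0.75 = 3.3 (a 45-minute period = 0.75 hours).
The sixth arrival falls in the interval iff at least 6 events occur there: P(S_6 ≤ t) = P(N ≥ 6) = 1 − P(N ≤ 5) ≈ 0.1171.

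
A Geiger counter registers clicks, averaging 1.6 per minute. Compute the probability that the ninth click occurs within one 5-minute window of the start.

Over the interval, μ = 1.6 × 5 = 8 (a 5-minute window = 5 minutes).
The ninth arrival falls in the interval iff at least 9 events occur there: P(S_9 ≤ t) = P(N ≥ 9) = 1 − P(N ≤ 8) ≈ 0.4075.

0.4075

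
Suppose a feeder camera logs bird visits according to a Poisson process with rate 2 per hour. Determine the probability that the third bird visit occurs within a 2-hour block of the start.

Over the interval, μ = 2 × 2 = 4 (a 2-hour block = 2 hours).
The third arrival falls in the interval iff at least 3 events occur there: P(S_3 ≤ t) = P(N ≥ 3) = 1 − P(N ≤ 2) ≈ 0.7619.

0.7619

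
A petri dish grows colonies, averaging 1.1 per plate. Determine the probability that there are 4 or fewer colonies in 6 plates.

Over the interval, μ = 1.1 × 6 = 6.6 (6 plates).
P(N ≤ 4) = Σ_{j=0}^{4} e^(−μ) μ^j/j! ≈ 0.2127.

0.2127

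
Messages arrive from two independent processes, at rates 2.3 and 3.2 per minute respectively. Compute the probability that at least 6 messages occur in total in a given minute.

Independent Poisson processes superpose: combined rate λ = 2.3 + 3.2 = 5.5 per minute.
So μ = 5.5.
P(N ≥ 6) = 1 − P(N ≤ 5) ≈ 0.4711.

0.4711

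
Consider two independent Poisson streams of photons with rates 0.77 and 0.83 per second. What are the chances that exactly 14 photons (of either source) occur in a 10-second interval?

Independent Poisson processes superpose: combined rate λ = 0.77 + 0.83 = 1.6 per second.
Over the interval, μ = 1.6 × 10 = 16 (a 10-second interval = 10 seconds).
P(N = 14) = e^(−16) · 16^14/14! ≈ 0.0930.

0.0930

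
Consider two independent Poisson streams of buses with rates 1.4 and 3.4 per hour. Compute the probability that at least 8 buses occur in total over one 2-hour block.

Independent Poisson processes superpose: combined rate λ = 1.4 + 3.4 = 4.8 per hour.
Over the interval, μ = 4.8 × 2 = 9.6 (a 2-hour block = 2 hours).
P(N ≥ 8) = 1 − P(N ≤ 7) ≈ 0.7416.

0.7416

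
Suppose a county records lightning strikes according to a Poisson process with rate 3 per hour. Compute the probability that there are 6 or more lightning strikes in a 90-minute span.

Over the interval, μ = 3 × 1.5 = 4.5 (a 90-minute span = 1.5 hours).
P(N ≥ 6) = 1 − P(N ≤ 5) = 1 − Σ_{j=0}^{5} e^(−μ) μ^j/j! ≈ 0.2971.

0.2971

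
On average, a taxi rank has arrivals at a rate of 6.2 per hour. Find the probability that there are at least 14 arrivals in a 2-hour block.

0.3613

Over the interval, μ = 6.2 × 2 = 12.4 (a 2-hour block = 2 hours).
P(N ≥ 14) = 1 − P(N ≤ 13) = 1 − Σ_{j=0}^{13} e^(−μ) μ^j/j! ≈ 0.3613.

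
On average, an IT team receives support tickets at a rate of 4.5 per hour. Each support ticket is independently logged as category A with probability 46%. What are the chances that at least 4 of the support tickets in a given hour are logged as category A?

0.1557

Thinning: the support tickets that are logged as category A themselves form a Poisson process with rate 0.46 × 4.5 = 2.07 per hour.
So μ = 2.07.
P(N ≥ 4) = 1 − P(N ≤ 3) ≈ 0.1557.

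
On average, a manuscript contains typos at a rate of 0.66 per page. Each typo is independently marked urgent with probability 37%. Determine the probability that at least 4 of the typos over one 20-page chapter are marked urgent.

Thinning: the typos that are marked urgent themselves form a Poisson process with rate 0.37 × 0.66 = 0.2442 per page.
Over the interval, μ = 0.2442 × 20 = 4.884 (a 20-page chapter = 20 pages).
P(N ≥ 4) = 1 − P(N ≤ 3) ≈ 0.7183.

0.7183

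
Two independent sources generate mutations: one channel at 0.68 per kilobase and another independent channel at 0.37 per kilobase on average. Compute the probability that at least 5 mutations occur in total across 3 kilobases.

0.2105

Independent Poisson processes superpose: combined rate λ = 0.68 + 0.37 = 1.05 per kilobase.
Over the interval, μ = 1.05 × 3 = 3.15 (3 kilobases).
P(N ≥ 5) = 1 − P(N ≤ 4) ≈ 0.2105.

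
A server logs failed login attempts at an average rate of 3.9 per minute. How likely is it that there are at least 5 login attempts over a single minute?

With mean μ = 3.9 per minute,
P(N ≥ 5) = 1 − P(N ≤ 4) = 1 − Σ_{j=0}^{4} e^(−μ) μ^j/j! ≈ 0.3516.

0.3516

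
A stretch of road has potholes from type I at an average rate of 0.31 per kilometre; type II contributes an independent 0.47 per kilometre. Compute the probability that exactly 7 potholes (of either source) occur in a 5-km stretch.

0.0551

Independent Poisson processes superpose: combined rate λ = 0.31 + 0.47 = 0.78 per kilometre.
Over the interval, μ = 0.78 × 5 = 3.9 (a 5-km stretch = 5 kilometres).
P(N = 7) = e^(−3.9) · 3.9^7/7! ≈ 0.0551.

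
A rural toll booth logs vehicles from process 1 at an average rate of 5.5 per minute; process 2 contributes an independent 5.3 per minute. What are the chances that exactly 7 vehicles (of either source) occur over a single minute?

0.0694

Independent Poisson processes superpose: combined rate λ = 5.5 + 5.3 = 10.8 per minute.
So μ = 10.8.
P(N = 7) = e^(−10.8) · 10.8^7/7! ≈ 0.0694.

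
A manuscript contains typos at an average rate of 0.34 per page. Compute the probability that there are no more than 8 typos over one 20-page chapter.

0.7548

Over the interval, μ = 0.34 × 20 = 6.8 (a 20-page chapter = 20 pages).
P(N ≤ 8) = Σ_{j=0}^{8} e^(−μ) μ^j/j! ≈ 0.7548.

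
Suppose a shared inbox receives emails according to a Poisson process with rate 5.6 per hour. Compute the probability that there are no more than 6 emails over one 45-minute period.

0.8675

Over the interval, μ = 5.6 × 0.75 = 4.2 (a 45-minute period = 0.75 hours).
P(N ≤ 6) = Σ_{j=0}^{6} e^(−μ) μ^j/j! ≈ 0.8675.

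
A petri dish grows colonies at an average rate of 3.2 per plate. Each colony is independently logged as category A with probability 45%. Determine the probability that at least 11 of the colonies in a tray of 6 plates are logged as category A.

Thinning: the colonies that are logged as category A themselves form a Poisson process with rate 0.45 × 3.2 = 1.44 per plate.
Over the interval, μ = 1.44 × 6 = 8.64 (a tray of 6 plates = 6 plates).
P(N ≥ 11) = 1 − P(N ≤ 10) ≈ 0.2523.

0.2523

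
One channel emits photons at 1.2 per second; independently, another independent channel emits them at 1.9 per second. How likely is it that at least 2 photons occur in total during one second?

0.8153

Independent Poisson processes superpose: combined rate λ = 1.2 + 1.9 = 3.1 per second.
So μ = 3.1.
P(N ≥ 2) = 1 − P(N ≤ 1) ≈ 0.8153.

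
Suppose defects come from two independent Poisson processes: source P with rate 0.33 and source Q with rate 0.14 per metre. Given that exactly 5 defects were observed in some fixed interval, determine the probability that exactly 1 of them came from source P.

0.0276

Given the total, each event is independently from source P with probability p = λ_P/(λ_P+λ_Q) = 0.33/0.47 ≈ 0.7021.
So K ~ Binomial(5, 0.33/0.47): P(K = 1) = C(5,1) · (0.33/0.47)^1 · (0.14/0.47)^4 ≈ 0.0276.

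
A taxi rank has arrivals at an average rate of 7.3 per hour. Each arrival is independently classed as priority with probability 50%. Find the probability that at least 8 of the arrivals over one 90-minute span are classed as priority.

0.1874

Thinning: the arrivals that are classed as priority themselves form a Poisson process with rate 0.5 × 7.3 = 3.65 per hour.
Over the interval, μ = 3.65 × 1.5 = 5.475 (a 90-minute span = 1.5 hours).
P(N ≥ 8) = 1 − P(N ≤ 7) ≈ 0.1874.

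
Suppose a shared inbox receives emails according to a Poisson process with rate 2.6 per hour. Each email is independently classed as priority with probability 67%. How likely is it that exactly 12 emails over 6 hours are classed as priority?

Thinning: the emails that are classed as priority themselves form a Poisson process with rate 0.67 × 2.6 = 1.742 per hour.
Over the interval, μ = 1.742 × 6 = 10.452 (6 hours).
P(N = 12) = e^(−10.452) · 10.452^12/12! ≈ 0.1025.

0.1025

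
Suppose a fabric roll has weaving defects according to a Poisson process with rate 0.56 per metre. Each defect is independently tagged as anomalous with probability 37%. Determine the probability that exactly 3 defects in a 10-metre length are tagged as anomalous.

Thinning: the defects that are tagged as anomalous themselves form a Poisson process with rate 0.37 × 0.56 = 0.2072 per metre.
Over the interval, μ = 0.2072 × 10 = 2.072 (a 10-metre length = 10 metres).
P(N = 3) = e^(−2.072) · 2.072^3/3! ≈ 0.1867.

0.1867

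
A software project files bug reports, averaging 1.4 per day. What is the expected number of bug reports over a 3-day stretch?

4.2

E[N] = λt = 1.4 × 3 = 4.2 (a 3-day stretch = 3 days).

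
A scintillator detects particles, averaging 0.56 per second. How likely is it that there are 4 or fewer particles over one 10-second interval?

Over the interval, μ = 0.56 × 10 = 5.6 (a 10-second interval = 10 seconds).
P(N ≤ 4) = Σ_{j=0}^{4} e^(−μ) μ^j/j! ≈ 0.3422.

0.3422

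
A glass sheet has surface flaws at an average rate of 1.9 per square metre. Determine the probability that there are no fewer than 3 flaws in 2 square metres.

0.7311

Over the interval, μ = 1.9 × 2 = 3.8 (2 square metres).
P(N ≥ 3) = 1 − P(N ≤ 2) = 1 − Σ_{j=0}^{2} e^(−μ) μ^j/j! ≈ 0.7311.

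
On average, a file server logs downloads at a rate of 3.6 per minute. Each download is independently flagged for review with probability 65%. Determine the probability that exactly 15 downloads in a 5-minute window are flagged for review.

0.0668

Thinning: the downloads that are flagged for review themselves form a Poisson process with rate 0.65 × 3.6 = 2.34 per minute.
Over the interval, μ = 2.34 × 5 = 11.7 (a 5-minute window = 5 minutes).
P(N = 15) = e^(−11.7) · 11.7^15/15! ≈ 0.0668.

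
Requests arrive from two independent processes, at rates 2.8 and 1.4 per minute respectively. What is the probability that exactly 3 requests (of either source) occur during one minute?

Independent Poisson processes superpose: combined rate λ = 2.8 + 1.4 = 4.2 per minute.
So μ = 4.2.
P(N = 3) = e^(−4.2) · 4.2^3/3! ≈ 0.1852.

0.1852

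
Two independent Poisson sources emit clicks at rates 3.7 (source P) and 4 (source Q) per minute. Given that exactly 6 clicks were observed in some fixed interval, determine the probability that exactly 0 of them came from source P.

0.0197

Given the total, each event is independently from source P with probability p = λ_P/(λ_P+λ_Q) = 3.7/7.7 ≈ 0.4805.
So K ~ Binomial(6, 3.7/7.7): P(K = 0) = C(6,0) · (3.7/7.7)^0 · (4/7.7)^6 ≈ 0.0197.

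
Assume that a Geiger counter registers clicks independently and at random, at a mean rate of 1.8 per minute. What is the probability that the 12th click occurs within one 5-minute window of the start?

Over the interval, μ = 1.8 × 5 = 9 (a 5-minute window = 5 minutes).
The 12th arrival falls in the interval iff at least 12 events occur there: P(S_12 ≤ t) = P(N ≥ 12) = 1 − P(N ≤ 11) ≈ 0.1970.

0.1970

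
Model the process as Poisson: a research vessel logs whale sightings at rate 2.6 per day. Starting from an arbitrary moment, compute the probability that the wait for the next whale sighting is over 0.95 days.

0.0846

The wait for the next event is exponential with rate λ = 2.6 per day.
P(T > 0.95) = e^(−λt) = e^(−2.6 × 0.95) = e^(−2.47) ≈ 0.0846.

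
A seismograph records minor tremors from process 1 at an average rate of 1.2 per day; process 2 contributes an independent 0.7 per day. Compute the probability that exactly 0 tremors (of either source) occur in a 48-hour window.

Independent Poisson processes superpose: combined rate λ = 1.2 + 0.7 = 1.9 per day.
Over the interval, μ = 1.9 × 2 = 3.8 (a 48-hour window = 2 days).
P(N = 0) = e^(−3.8) · 3.8^0/0! ≈ 0.0224.

0.0224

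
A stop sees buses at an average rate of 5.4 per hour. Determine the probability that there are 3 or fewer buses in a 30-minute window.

Over the interval, μ = 5.4 × 0.5 = 2.7 (a 30-minute window = 0.5 hours).
P(N ≤ 3) = Σ_{j=0}^{3} e^(−μ) μ^j/j! ≈ 0.7141.

0.7141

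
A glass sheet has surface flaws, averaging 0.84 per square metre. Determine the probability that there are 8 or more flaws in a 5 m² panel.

Over the interval, μ = 0.84 × 5 = 4.2 (a 5 m² panel = 5 square metres).
P(N ≥ 8) = 1 − P(N ≤ 7) = 1 − Σ_{j=0}^{7} e^(−μ) μ^j/j! ≈ 0.0639.

0.0639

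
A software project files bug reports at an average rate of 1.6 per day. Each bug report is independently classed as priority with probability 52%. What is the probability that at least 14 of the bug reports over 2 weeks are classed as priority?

0.2819

Thinning: the bug reports that are classed as priority themselves form a Poisson process with rate 0.52 × 1.6 = 0.832 per day.
Over the interval, μ = 0.832 × 14 = 11.648 (2 weeks = 14 days).
P(N ≥ 14) = 1 − P(N ≤ 13) ≈ 0.2819.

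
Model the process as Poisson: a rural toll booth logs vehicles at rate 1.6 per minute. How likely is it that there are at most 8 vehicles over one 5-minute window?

0.5925

Over the interval, μ = 1.6 × 5 = 8 (a 5-minute window = 5 minutes).
P(N ≤ 8) = Σ_{j=0}^{8} e^(−μ) μ^j/j! ≈ 0.5925.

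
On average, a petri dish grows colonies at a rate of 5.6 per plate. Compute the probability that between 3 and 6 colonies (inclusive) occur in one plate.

0.5879

With mean μ = 5.6 per plate,
P(3 ≤ N ≤ 6) = Σ_{j=3}^{6} e^(−5.6) · 5.6^j/j! ≈ 0.5879.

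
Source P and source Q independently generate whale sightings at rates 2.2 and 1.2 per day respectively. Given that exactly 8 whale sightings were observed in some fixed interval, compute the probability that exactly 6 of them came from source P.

Given the total, each event is independently from source P with probability p = λ_P/(λ_P+λ_Q) = 2.2/3.4 ≈ 0.6471.
So K ~ Binomial(8, 2.2/3.4): P(K = 6) = C(8,6) · (2.2/3.4)^6 · (1.2/3.4)^2 ≈ 0.2560.

0.2560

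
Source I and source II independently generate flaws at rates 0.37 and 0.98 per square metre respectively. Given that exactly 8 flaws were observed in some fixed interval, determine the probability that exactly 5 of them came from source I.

Given the total, each event is independently from source I with probability p = λ_I/(λ_I+λ_II) = 0.37/1.35 ≈ 0.2741.
So K ~ Binomial(8, 0.37/1.35): P(K = 5) = C(8,5) · (0.37/1.35)^5 · (0.98/1.35)^3 ≈ 0.0331.

0.0331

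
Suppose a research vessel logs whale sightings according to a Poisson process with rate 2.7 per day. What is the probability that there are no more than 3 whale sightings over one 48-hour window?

0.2133

Over the interval, μ = 2.7 × 2 = 5.4 (a 48-hour window = 2 days).
P(N ≤ 3) = Σ_{j=0}^{3} e^(−μ) μ^j/j! ≈ 0.2133.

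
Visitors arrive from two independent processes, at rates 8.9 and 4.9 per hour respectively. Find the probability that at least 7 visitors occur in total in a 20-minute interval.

Independent Poisson processes superpose: combined rate λ = 8.9 + 4.9 = 13.8 per hour.
Over the interval, μ = 13.8 × 1/3 = 4.6 (a 20-minute interval = 1/3 hours).
P(N ≥ 7) = 1 − P(N ≤ 6) ≈ 0.1820.

0.1820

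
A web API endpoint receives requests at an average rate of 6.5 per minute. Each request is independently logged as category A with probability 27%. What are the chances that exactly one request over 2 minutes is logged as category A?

0.1049

Thinning: the requests that are logged as category A themselves form a Poisson process with rate 0.27 × 6.5 = 1.755 per minute.
Over the interval, μ = 1.755 × 2 = 3.51 (2 minutes).
P(N = 1) = e^(−3.51) · 3.51^1/1! ≈ 0.1049.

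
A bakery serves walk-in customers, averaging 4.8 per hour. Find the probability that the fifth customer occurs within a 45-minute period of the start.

Over the interval, μ = 4.8 × 0.75 = 3.6 (a 45-minute period = 0.75 hours).
The fifth arrival falls in the interval iff at least 5 events occur there: P(S_5 ≤ t) = P(N ≥ 5) = 1 − P(N ≤ 4) ≈ 0.2936.

0.2936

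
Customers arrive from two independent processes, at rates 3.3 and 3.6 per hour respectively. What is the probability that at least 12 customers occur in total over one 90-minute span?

0.3436

Independent Poisson processes superpose: combined rate λ = 3.3 + 3.6 = 6.9 per hour.
Over the interval, μ = 6.9 × 1.5 = 10.35 (a 90-minute span = 1.5 hours).
P(N ≥ 12) = 1 − P(N ≤ 11) ≈ 0.3436.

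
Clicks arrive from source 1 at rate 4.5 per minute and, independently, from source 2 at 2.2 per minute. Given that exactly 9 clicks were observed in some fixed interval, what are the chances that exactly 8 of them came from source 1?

Given the total, each event is independently from source 1 with probability p = λ_1/(λ_1+λ_2) = 4.5/6.7 ≈ 0.6716.
So K ~ Binomial(9, 4.5/6.7): P(K = 8) = C(9,8) · (4.5/6.7)^8 · (2.2/6.7)^1 ≈ 0.1224.

0.1224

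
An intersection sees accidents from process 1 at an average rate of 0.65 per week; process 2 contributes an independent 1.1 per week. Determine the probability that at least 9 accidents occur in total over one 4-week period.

0.2709

Independent Poisson processes superpose: combined rate λ = 0.65 + 1.1 = 1.75 per week.
Over the interval, μ = 1.75 × 4 = 7 (a 4-week period = 4 weeks).
P(N ≥ 9) = 1 − P(N ≤ 8) ≈ 0.2709.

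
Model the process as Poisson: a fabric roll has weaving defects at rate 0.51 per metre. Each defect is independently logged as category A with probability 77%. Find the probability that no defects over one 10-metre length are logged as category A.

0.0197

Thinning: the defects that are logged as category A themselves form a Poisson process with rate 0.77 × 0.51 = 0.3927 per metre.
Over the interval, μ = 0.3927 × 10 = 3.927 (a 10-metre length = 10 metres).
P(N = 0) = e^(−3.927) · 3.927^0/0! ≈ 0.0197.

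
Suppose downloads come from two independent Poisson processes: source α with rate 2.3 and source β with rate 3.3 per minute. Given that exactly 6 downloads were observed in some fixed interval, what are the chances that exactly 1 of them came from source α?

Given the total, each event is independently from source α with probability p = λ_α/(λ_α+λ_β) = 2.3/5.6 ≈ 0.4107.
So K ~ Binomial(6, 2.3/5.6): P(K = 1) = C(6,1) · (2.3/5.6)^1 · (3.3/5.6)^5 ≈ 0.1751.

0.1751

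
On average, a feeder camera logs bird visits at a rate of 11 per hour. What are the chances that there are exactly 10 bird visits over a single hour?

0.1194

With mean μ = 11 per hour,
P(N = 10) = e^(−μ) μ^10/10! = e^(−11) · 11^10/3628800 ≈ 0.1194.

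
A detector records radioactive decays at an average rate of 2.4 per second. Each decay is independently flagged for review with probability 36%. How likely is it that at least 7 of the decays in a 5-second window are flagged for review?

0.1466

Thinning: the decays that are flagged for review themselves form a Poisson process with rate 0.36 × 2.4 = 0.864 per second.
Over the interval, μ = 0.864 × 5 = 4.32 (a 5-second window = 5 seconds).
P(N ≥ 7) = 1 − P(N ≤ 6) ≈ 0.1466.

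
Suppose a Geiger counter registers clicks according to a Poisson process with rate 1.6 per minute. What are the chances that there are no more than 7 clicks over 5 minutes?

0.4530

Over the interval, μ = 1.6 × 5 = 8 (5 minutes).
P(N ≤ 7) = Σ_{j=0}^{7} e^(−μ) μ^j/j! ≈ 0.4530.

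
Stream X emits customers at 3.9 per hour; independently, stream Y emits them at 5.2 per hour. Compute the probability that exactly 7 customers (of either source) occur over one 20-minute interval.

0.0226

Independent Poisson processes superpose: combined rate λ = 3.9 + 5.2 = 9.1 per hour.
Over the interval, μ = 9.1 × 1/3 ≈ 3.03333 (a 20-minute interval = 1/3 hours).
P(N = 7) = e^(−3.03333) · 3.03333^7/7! ≈ 0.0226.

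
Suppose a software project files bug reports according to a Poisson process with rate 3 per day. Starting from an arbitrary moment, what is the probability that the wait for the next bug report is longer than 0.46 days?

0.2516

The wait for the next event is exponential with rate λ = 3 per day.
P(T > 0.46) = e^(−λt) = e^(−3 × 0.46) = e^(−1.38) ≈ 0.2516.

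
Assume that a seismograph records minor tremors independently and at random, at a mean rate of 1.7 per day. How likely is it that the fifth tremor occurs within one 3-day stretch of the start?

0.5769

Over the interval, μ = 1.7 × 3 = 5.1 (a 3-day stretch = 3 days).
The fifth arrival falls in the interval iff at least 5 events occur there: P(S_5 ≤ t) = P(N ≥ 5) = 1 − P(N ≤ 4) ≈ 0.5769.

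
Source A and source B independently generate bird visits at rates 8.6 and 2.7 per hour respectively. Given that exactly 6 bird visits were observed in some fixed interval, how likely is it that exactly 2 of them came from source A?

Given the total, each event is independently from source A with probability p = λ_A/(λ_A+λ_B) = 8.6/11.3 ≈ 0.7611.
So K ~ Binomial(6, 8.6/11.3): P(K = 2) = C(6,2) · (8.6/11.3)^2 · (2.7/11.3)^4 ≈ 0.0283.

0.0283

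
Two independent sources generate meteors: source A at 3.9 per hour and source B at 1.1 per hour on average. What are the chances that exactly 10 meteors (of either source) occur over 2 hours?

0.1251

Independent Poisson processes superpose: combined rate λ = 3.9 + 1.1 = 5 per hour.
Over the interval, μ = 5 × 2 = 10 (2 hours).
P(N = 10) = e^(−10) · 10^10/10! ≈ 0.1251.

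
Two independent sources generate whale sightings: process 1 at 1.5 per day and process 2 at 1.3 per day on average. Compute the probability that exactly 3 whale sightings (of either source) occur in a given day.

Independent Poisson processes superpose: combined rate λ = 1.5 + 1.3 = 2.8 per day.
So μ = 2.8.
P(N = 3) = e^(−2.8) · 2.8^3/3! ≈ 0.2225.

0.2225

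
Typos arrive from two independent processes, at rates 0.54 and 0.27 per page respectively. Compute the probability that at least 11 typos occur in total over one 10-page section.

Independent Poisson processes superpose: combined rate λ = 0.54 + 0.27 = 0.81 per page.
Over the interval, μ = 0.81 × 10 = 8.1 (a 10-page section = 10 pages).
P(N ≥ 11) = 1 − P(N ≤ 10) ≈ 0.1942.

0.1942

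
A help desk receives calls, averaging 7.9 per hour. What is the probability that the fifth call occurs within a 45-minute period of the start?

Over the interval, μ = 7.9 × 0.75 = 5.925 (a 45-minute period = 0.75 hours).
The fifth arrival falls in the interval iff at least 5 events occur there: P(S_5 ≤ t) = P(N ≥ 5) = 1 − P(N ≤ 4) ≈ 0.7048.

0.7048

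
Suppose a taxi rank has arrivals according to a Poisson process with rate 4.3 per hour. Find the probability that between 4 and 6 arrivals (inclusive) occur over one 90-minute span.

0.4191

Over the interval, μ = 4.3 × 1.5 = 6.45 (a 90-minute span = 1.5 hours).
P(4 ≤ N ≤ 6) = Σ_{j=4}^{6} e^(−6.45) · 6.45^j/j! ≈ 0.4191.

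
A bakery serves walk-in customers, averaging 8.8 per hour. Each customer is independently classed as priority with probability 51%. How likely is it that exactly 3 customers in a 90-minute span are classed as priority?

Thinning: the customers that are classed as priority themselves form a Poisson process with rate 0.51 × 8.8 = 4.488 per hour.
Over the interval, μ = 4.488 × 1.5 = 6.732 (a 90-minute span = 1.5 hours).
P(N = 3) = e^(−6.732) · 6.732^3/3! ≈ 0.0606.

0.0606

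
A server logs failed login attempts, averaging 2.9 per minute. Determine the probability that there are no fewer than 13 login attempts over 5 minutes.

0.6889

Over the interval, μ = 2.9 × 5 = 14.5 (5 minutes).
P(N ≥ 13) = 1 − P(N ≤ 12) = 1 − Σ_{j=0}^{12} e^(−μ) μ^j/j! ≈ 0.6889.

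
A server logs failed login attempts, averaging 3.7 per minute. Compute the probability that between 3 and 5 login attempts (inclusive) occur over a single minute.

0.5447

With mean μ = 3.7 per minute,
P(3 ≤ N ≤ 5) = Σ_{j=3}^{5} e^(−3.7) · 3.7^j/j! ≈ 0.5447.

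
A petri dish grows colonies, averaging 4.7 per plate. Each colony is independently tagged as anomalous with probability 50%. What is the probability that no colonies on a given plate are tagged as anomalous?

Thinning: the colonies that are tagged as anomalous themselves form a Poisson process with rate 0.5 × 4.7 = 2.35 per plate.
So μ = 2.35.
P(N = 0) = e^(−2.35) · 2.35^0/0! ≈ 0.0954.

0.0954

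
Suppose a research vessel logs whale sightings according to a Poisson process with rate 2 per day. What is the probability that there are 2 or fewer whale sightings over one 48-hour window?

0.2381

Over the interval, μ = 2 × 2 = 4 (a 48-hour window = 2 days).
P(N ≤ 2) = Σ_{j=0}^{2} e^(−μ) μ^j/j! ≈ 0.2381.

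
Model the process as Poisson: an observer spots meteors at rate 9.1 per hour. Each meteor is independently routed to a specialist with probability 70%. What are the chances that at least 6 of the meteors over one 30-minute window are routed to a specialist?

0.1037

Thinning: the meteors that are routed to a specialist themselves form a Poisson process with rate 0.7 × 9.1 = 6.37 per hour.
Over the interval, μ = 6.37 × 0.5 = 3.185 (a 30-minute window = 0.5 hours).
P(N ≥ 6) = 1 − P(N ≤ 5) ≈ 0.1037.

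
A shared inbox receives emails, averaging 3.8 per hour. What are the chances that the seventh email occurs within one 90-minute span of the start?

0.3456

Over the interval, μ = 3.8 × 1.5 = 5.7 (a 90-minute span = 1.5 hours).
The seventh arrival falls in the interval iff at least 7 events occur there: P(S_7 ≤ t) = P(N ≥ 7) = 1 − P(N ≤ 6) ≈ 0.3456.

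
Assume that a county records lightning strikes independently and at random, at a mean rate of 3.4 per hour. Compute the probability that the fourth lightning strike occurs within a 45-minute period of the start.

0.2532

Over the interval, μ = 3.4 × 0.75 = 2.55 (a 45-minute period = 0.75 hours).
The fourth arrival falls in the interval iff at least 4 events occur there: P(S_4 ≤ t) = P(N ≥ 4) = 1 − P(N ≤ 3) ≈ 0.2532.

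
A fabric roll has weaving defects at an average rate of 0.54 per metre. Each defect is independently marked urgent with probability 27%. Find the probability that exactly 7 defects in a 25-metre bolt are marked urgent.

0.0443

Thinning: the defects that are marked urgent themselves form a Poisson process with rate 0.27 × 0.54 = 0.1458 per metre.
Over the interval, μ = 0.1458 × 25 = 3.645 (a 25-metre bolt = 25 metres).
P(N = 7) = e^(−3.645) · 3.645^7/7! ≈ 0.0443.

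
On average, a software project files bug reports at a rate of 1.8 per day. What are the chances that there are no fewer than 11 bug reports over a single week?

Over the interval, μ = 1.8 × 7 = 12.6 (a week = 7 days).
P(N ≥ 11) = 1 − P(N ≤ 10) = 1 − Σ_{j=0}^{10} e^(−μ) μ^j/j! ≈ 0.7124.

0.7124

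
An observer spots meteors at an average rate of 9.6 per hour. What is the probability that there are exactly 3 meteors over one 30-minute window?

0.1517

Over the interval, μ = 9.6 × 0.5 = 4.8 (a 30-minute window = 0.5 hours).
P(N = 3) = e^(−μ) μ^3/3! = e^(−4.8) · 4.8^3/6 ≈ 0.1517.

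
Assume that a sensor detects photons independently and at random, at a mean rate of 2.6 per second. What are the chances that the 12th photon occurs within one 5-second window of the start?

Over the interval, μ = 2.6 × 5 = 13 (a 5-second window = 5 seconds).
The 12th arrival falls in the interval iff at least 12 events occur there: P(S_12 ≤ t) = P(N ≥ 12) = 1 − P(N ≤ 11) ≈ 0.6468.

0.6468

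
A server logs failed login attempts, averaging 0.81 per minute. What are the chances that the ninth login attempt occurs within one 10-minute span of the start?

Over the interval, μ = 0.81 × 10 = 8.1 (a 10-minute span = 10 minutes).
The ninth arrival falls in the interval iff at least 9 events occur there: P(S_9 ≤ t) = P(N ≥ 9) = 1 − P(N ≤ 8) ≈ 0.4214.

0.4214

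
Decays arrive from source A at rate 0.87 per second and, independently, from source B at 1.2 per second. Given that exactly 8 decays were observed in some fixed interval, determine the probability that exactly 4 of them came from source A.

0.2467

Given the total, each event is independently from source A with probability p = λ_A/(λ_A+λ_B) = 0.87/2.07 ≈ 0.4203.
So K ~ Binomial(8, 0.87/2.07): P(K = 4) = C(8,4) · (0.87/2.07)^4 · (1.2/2.07)^4 ≈ 0.2467.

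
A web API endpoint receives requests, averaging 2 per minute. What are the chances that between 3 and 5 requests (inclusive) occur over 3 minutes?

0.3837

Over the interval, μ = 2 × 3 = 6 (3 minutes).
P(3 ≤ N ≤ 5) = Σ_{j=3}^{5} e^(−6) · 6^j/j! ≈ 0.3837.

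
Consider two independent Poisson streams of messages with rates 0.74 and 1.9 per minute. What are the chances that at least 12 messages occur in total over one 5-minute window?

0.6668

Independent Poisson processes superpose: combined rate λ = 0.74 + 1.9 = 2.64 per minute.
Over the interval, μ = 2.64 × 5 = 13.2 (a 5-minute window = 5 minutes).
P(N ≥ 12) = 1 − P(N ≤ 11) ≈ 0.6668.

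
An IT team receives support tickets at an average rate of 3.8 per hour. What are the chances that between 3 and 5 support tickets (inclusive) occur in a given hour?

With mean μ = 3.8 per hour,
P(3 ≤ N ≤ 5) = Σ_{j=3}^{5} e^(−3.8) · 3.8^j/j! ≈ 0.5467.

0.5467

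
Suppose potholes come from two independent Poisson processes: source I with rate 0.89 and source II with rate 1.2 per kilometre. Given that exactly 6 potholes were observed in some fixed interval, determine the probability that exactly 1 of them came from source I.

0.1594

Given the total, each event is independently from source I with probability p = λ_I/(λ_I+λ_II) = 0.89/2.09 ≈ 0.4258.
So K ~ Binomial(6, 0.89/2.09): P(K = 1) = C(6,1) · (0.89/2.09)^1 · (1.2/2.09)^5 ≈ 0.1594.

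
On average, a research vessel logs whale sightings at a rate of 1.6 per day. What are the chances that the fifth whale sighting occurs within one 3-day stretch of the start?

0.5237

Over the interval, μ = 1.6 × 3 = 4.8 (a 3-day stretch = 3 days).
The fifth arrival falls in the interval iff at least 5 events occur there: P(S_5 ≤ t) = P(N ≥ 5) = 1 − P(N ≤ 4) ≈ 0.5237.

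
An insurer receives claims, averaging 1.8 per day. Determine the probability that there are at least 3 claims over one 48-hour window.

Over the interval, μ = 1.8 × 2 = 3.6 (a 48-hour window = 2 days).
P(N ≥ 3) = 1 − P(N ≤ 2) = 1 − Σ_{j=0}^{2} e^(−μ) μ^j/j! ≈ 0.6973.

0.6973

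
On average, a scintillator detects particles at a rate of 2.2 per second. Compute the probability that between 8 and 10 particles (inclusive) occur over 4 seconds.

0.3816

Over the interval, μ = 2.2 × 4 = 8.8 (4 seconds).
P(8 ≤ N ≤ 10) = Σ_{j=8}^{10} e^(−8.8) · 8.8^j/j! ≈ 0.3816.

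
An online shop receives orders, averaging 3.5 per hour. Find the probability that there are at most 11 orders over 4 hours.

0.2600

Over the interval, μ = 3.5 × 4 = 14 (4 hours).
P(N ≤ 11) = Σ_{j=0}^{11} e^(−μ) μ^j/j! ≈ 0.2600.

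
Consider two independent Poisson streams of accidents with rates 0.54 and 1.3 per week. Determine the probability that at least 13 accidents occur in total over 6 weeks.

Independent Poisson processes superpose: combined rate λ = 0.54 + 1.3 = 1.84 per week.
Over the interval, μ = 1.84 × 6 = 11.04 (6 weeks).
P(N ≥ 13) = 1 − P(N ≤ 12) ≈ 0.3157.

0.3157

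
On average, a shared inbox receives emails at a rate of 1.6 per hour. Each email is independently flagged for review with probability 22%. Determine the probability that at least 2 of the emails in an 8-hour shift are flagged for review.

Thinning: the emails that are flagged for review themselves form a Poisson process with rate 0.22 × 1.6 = 0.352 per hour.
Over the interval, μ = 0.352 × 8 = 2.816 (an 8-hour shift = 8 hours).
P(N ≥ 2) = 1 − P(N ≤ 1) ≈ 0.7716.

0.7716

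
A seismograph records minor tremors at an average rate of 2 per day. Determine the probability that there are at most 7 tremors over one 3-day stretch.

Over the interval, μ = 2 × 3 = 6 (a 3-day stretch = 3 days).
P(N ≤ 7) = Σ_{j=0}^{7} e^(−μ) μ^j/j! ≈ 0.7440.

0.7440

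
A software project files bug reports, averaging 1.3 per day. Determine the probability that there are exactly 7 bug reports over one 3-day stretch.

Over the interval, μ = 1.3 × 3 = 3.9 (a 3-day stretch = 3 days).
P(N = 7) = e^(−μ) μ^7/7! = e^(−3.9) · 3.9^7/5040 ≈ 0.0551.

0.0551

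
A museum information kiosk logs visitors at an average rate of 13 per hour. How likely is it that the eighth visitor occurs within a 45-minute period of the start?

0.7564

Over the interval, μ = 13 × 0.75 = 9.75 (a 45-minute period = 0.75 hours).
The eighth arrival falls in the interval iff at least 8 events occur there: P(S_8 ≤ t) = P(N ≥ 8) = 1 − P(N ≤ 7) ≈ 0.7564.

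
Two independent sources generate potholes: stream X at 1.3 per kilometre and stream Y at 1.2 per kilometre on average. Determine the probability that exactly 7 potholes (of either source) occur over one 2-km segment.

Independent Poisson processes superpose: combined rate λ = 1.3 + 1.2 = 2.5 per kilometre.
Over the interval, μ = 2.5 × 2 = 5 (a 2-km segment = 2 kilometres).
P(N = 7) = e^(−5) · 5^7/7! ≈ 0.1044.

0.1044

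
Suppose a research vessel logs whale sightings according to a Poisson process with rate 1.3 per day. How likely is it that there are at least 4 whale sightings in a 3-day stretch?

Over the interval, μ = 1.3 × 3 = 3.9 (a 3-day stretch = 3 days).
P(N ≥ 4) = 1 − P(N ≤ 3) = 1 − Σ_{j=0}^{3} e^(−μ) μ^j/j! ≈ 0.5468.

0.5468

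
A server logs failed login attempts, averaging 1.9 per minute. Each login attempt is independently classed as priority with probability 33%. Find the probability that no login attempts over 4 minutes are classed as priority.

Thinning: the login attempts that are classed as priority themselves form a Poisson process with rate 0.33 × 1.9 = 0.627 per minute.
Over the interval, μ = 0.627 × 4 = 2.508 (4 minutes).
P(N = 0) = e^(−2.508) · 2.508^0/0! ≈ 0.0814.

0.0814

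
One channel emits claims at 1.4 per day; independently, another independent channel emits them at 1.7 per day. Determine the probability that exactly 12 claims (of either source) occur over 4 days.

0.1136

Independent Poisson processes superpose: combined rate λ = 1.4 + 1.7 = 3.1 per day.
Over the interval, μ = 3.1 × 4 = 12.4 (4 days).
P(N = 12) = e^(−12.4) · 12.4^12/12! ≈ 0.1136.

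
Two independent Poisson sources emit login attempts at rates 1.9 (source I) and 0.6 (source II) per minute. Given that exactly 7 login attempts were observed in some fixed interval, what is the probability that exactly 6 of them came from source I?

0.3237

Given the total, each event is independently from source I with probability p = λ_I/(λ_I+λ_II) = 1.9/2.5 = 0.7600.
So K ~ Binomial(7, 1.9/2.5): P(K = 6) = C(7,6) · (1.9/2.5)^6 · (0.6/2.5)^1 ≈ 0.3237.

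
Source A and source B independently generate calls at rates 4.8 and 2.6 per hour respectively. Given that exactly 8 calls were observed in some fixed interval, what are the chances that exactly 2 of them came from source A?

Given the total, each event is independently from source A with probability p = λ_A/(λ_A+λ_B) = 4.8/7.4 ≈ 0.6486.
So K ~ Binomial(8, 4.8/7.4): P(K = 2) = C(8,2) · (4.8/7.4)^2 · (2.6/7.4)^6 ≈ 0.0222.

0.0222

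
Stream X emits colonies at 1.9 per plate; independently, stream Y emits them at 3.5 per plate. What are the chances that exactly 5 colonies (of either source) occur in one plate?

Independent Poisson processes superpose: combined rate λ = 1.9 + 3.5 = 5.4 per plate.
So μ = 5.4.
P(N = 5) = e^(−5.4) · 5.4^5/5! ≈ 0.1728.

0.1728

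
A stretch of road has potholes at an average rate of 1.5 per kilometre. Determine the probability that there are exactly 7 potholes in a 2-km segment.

Over the interval, μ = 1.5 × 2 = 3 (a 2-km segment = 2 kilometres).
P(N = 7) = e^(−μ) μ^7/7! = e^(−3) · 3^7/5040 ≈ 0.0216.

0.0216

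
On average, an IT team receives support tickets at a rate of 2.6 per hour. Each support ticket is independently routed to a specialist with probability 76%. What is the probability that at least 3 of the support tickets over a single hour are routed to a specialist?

Thinning: the support tickets that are routed to a specialist themselves form a Poisson process with rate 0.76 × 2.6 = 1.976 per hour.
So μ = 1.976.
P(N ≥ 3) = 1 − P(N ≤ 2) ≈ 0.3168.

0.3168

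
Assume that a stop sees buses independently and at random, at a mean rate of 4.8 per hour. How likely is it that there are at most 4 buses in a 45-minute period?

0.7064

Over the interval, μ = 4.8 × 0.75 = 3.6 (a 45-minute period = 0.75 hours).
P(N ≤ 4) = Σ_{j=0}^{4} e^(−μ) μ^j/j! ≈ 0.7064.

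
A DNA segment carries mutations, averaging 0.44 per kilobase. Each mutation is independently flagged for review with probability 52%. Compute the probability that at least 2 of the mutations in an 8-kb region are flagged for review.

Thinning: the mutations that are flagged for review themselves form a Poisson process with rate 0.52 × 0.44 = 0.2288 per kilobase.
Over the interval, μ = 0.2288 × 8 = 1.8304 (an 8-kb region = 8 kilobases).
P(N ≥ 2) = 1 − P(N ≤ 1) ≈ 0.5461.

0.5461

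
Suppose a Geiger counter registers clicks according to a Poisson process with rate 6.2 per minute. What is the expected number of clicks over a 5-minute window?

31

E[N] = λt = 6.2 × 5 = 31 (a 5-minute window = 5 minutes).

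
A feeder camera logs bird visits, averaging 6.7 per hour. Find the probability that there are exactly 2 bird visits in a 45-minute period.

Over the interval, μ = 6.7 × 0.75 = 5.025 (a 45-minute period = 0.75 hours).
P(N = 2) = e^(−μ) μ^2/2! = e^(−5.025) · 5.025^2/2 ≈ 0.0830.

0.0830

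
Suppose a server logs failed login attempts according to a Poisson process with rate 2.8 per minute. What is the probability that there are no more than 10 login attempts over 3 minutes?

Over the interval, μ = 2.8 × 3 = 8.4 (3 minutes).
P(N ≤ 10) = Σ_{j=0}^{10} e^(−μ) μ^j/j! ≈ 0.7743.

0.7743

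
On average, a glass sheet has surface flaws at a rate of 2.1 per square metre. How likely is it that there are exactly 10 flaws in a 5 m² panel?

Over the interval, μ = 2.1 × 5 = 10.5 (a 5 m² panel = 5 square metres).
P(N = 10) = e^(−μ) μ^10/10! = e^(−10.5) · 10.5^10/3628800 ≈ 0.1236.

0.1236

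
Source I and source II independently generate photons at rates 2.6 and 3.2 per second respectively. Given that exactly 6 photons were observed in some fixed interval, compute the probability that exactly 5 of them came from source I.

0.0599

Given the total, each event is independently from source I with probability p = λ_I/(λ_I+λ_II) = 2.6/5.8 ≈ 0.4483.
So K ~ Binomial(6, 2.6/5.8): P(K = 5) = C(6,5) · (2.6/5.8)^5 · (3.2/5.8)^1 ≈ 0.0599.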